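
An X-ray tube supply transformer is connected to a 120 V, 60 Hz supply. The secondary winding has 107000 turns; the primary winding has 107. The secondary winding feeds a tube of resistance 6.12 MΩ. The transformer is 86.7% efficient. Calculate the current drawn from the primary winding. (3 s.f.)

I_p ≈ 22.6 A

V_s = 120 × 107000/107 = 120000 V.
I_s = V_s/R = 120000/(6.12×10^6) = 0.019608 A.
P_out = V_s I_s = 120000 × 0.019608 = 2352.9 W.
P_in = P_out/η = 2352.9/0.867 = 2713.9 W.
I_p = P_in/V_p = 2713.9/120 = 22.6 A.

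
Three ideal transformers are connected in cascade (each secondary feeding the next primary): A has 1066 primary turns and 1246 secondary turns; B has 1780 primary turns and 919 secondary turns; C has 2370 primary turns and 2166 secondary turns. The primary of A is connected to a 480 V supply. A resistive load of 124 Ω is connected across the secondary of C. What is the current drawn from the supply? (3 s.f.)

I_supply ≈ 1.18 A

Secondary of A: V = 480.00 × 1246/1066 = 561.05 V.
Secondary of B: V = 561.05 × 919/1780 = 289.67 V.
Secondary of C: V = 289.67 × 2166/2370 = 264.73 V.
I_load = 264.73/124 = 2.1349 A, so P_out = 264.73 × 2.1349 = 565.19 W.
All ideal ⇒ P_in = P_out, so I_supply = 565.19/480 = 1.18 A.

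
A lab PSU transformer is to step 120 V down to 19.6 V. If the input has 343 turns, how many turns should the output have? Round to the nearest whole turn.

N_out = 56 turns

N_out/N_in = V_out/V_in, so N_out = 343 × 19.6/120 = 56.0 ≈ 56 turns.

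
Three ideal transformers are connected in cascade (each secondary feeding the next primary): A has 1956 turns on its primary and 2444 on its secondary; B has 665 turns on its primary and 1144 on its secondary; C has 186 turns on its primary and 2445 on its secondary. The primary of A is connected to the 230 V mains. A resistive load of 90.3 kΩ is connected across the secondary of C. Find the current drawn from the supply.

Secondary of A: V = 230.00 × 2444/1956 = 287.38 V.
Secondary of B: V = 287.38 × 1144/665 = 494.38 V.
Secondary of C: V = 494.38 × 2445/186 = 6498.8 V.
I_load = 6498.8/90300 = 0.071969 A, so P_out = 6498.8 × 0.071969 = 467.71 W.
All ideal ⇒ P_in = P_out, so I_supply = 467.71/230 = 2.03 A.

I_supply ≈ 2.03 A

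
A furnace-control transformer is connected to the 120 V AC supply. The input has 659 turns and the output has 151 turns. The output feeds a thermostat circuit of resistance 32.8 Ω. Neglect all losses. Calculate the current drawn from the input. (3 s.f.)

I_in ≈ 0.192 A

V_out = V_in × N_out/N_in = 120 × 151/659 = 27.496 V.
I_out = V_out/R = 27.496/32.8 = 0.83830 A.
For an ideal transformer I_in N_in = I_out N_out, so I_in = 0.83830 × 151/659 = 0.192 A.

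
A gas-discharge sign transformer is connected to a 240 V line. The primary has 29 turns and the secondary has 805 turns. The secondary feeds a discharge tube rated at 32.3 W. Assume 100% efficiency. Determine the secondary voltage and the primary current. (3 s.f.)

V_s = V_p × N_s/N_p = 240 × 805/29 = 6662.1 V.
I_s = P/V_s = 32.3/6662.1 = 0.0048483 A.
I_p = I_s × N_s/N_p = 0.0048483 × 805/29 = 0.135 A.

V_s ≈ 6660 V, I_p ≈ 0.135 A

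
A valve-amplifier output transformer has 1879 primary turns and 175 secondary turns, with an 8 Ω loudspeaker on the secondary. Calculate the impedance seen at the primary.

Z_p = (N_p/N_s)² × Z_s = (1879/175)² × 8 = 922 Ω.

Z_p ≈ 922 Ω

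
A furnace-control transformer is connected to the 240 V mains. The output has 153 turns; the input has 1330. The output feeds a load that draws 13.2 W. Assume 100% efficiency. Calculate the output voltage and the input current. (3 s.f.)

V_out = V_in × N_out/N_in = 240 × 153/1330 = 27.609 V.
I_out = P/V_out = 13.2/27.609 = 0.47810 A.
I_in = I_out × N_out/N_in = 0.47810 × 153/1330 = 0.0550 A.

V_out ≈ 27.6 V, I_in ≈ 0.0550 A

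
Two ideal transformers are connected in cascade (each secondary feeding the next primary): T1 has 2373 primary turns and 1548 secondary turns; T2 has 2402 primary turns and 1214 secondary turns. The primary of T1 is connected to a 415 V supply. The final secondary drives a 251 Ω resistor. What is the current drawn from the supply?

Secondary of T1: V = 415.00 × 1548/2373 = 270.72 V.
Secondary of T2: V = 270.72 × 1214/2402 = 136.83 V.
I_load = 136.83/251 = 0.54512 A, so P_out = 136.83 × 0.54512 = 74.587 W.
All ideal ⇒ P_in = P_out, so I_supply = 74.587/415 = 0.180 A.

I_supply ≈ 0.180 A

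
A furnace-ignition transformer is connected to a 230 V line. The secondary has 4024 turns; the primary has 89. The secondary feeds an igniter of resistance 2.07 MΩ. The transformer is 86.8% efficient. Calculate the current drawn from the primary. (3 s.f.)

V_s = 230 × 4024/89 = 10399 V.
I_s = V_s/R = 10399/(2.07×10^6) = 0.0050237 A.
P_out = V_s I_s = 10399 × 0.0050237 = 52.242 W.
P_in = P_out/η = 52.242/0.868 = 60.187 W.
I_p = P_in/V_p = 60.187/230 = 0.262 A.

I_p ≈ 0.262 A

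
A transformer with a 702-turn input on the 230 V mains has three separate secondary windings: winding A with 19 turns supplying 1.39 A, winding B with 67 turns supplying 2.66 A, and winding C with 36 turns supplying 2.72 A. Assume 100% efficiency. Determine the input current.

V_A = 230 × 19/702 = 6.2251 V; V_B = 230 × 67/702 = 21.952 V; V_C = 230 × 36/702 = 11.795 V.
P_out = V_A I_A + V_B I_B + V_C I_C = 6.2251×1.39 + 21.952×2.66 + 11.795×2.72 = 8.6528 + 58.391 + 32.082 = 99.126 W.
Ideal ⇒ P_in = P_out, so I_in = P_out/V_in = 99.126/230 = 0.431 A.

I_in ≈ 0.431 A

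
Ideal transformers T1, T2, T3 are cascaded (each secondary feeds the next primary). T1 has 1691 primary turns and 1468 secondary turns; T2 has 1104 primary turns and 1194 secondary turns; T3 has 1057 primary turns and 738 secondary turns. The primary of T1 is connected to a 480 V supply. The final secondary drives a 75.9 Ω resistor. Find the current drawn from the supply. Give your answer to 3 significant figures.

Secondary of T1: V = 480.00 × 1468/1691 = 416.70 V.
Secondary of T2: V = 416.70 × 1194/1104 = 450.67 V.
Secondary of T3: V = 450.67 × 738/1057 = 314.66 V.
I_load = 314.66/75.9 = 4.1457 A, so P_out = 314.66 × 4.1457 = 1304.5 W.
All ideal ⇒ P_in = P_out, so I_supply = 1304.5/480 = 2.72 A.

I_supply ≈ 2.72 A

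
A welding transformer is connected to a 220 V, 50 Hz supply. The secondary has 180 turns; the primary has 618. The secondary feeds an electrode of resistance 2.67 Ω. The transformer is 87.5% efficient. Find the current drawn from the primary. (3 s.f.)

V_s = 220 × 180/618 = 64.078 V.
I_s = V_s/R = 64.078/2.67 = 23.999 A.
P_out = V_s I_s = 64.078 × 23.999 = 1537.8 W.
P_in = P_out/η = 1537.8/0.875 = 1757.5 W.
I_p = P_in/V_p = 1757.5/220 = 7.99 A.

I_p ≈ 7.99 A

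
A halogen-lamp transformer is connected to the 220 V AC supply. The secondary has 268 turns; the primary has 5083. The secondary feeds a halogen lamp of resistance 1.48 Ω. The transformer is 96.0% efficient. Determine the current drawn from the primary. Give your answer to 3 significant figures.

I_p ≈ 0.430 A

V_s = 220 × 268/5083 = 11.599 V.
I_s = V_s/R = 11.599/1.48 = 7.8375 A.
P_out = V_s I_s = 11.599 × 7.8375 = 90.910 W.
P_in = P_out/η = 90.910/0.960 = 94.698 W.
I_p = P_in/V_p = 94.698/220 = 0.430 A.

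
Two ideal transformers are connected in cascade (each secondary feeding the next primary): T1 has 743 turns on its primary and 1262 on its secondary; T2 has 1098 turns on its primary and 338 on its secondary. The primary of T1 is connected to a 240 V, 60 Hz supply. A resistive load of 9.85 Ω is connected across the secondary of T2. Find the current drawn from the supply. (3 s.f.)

Secondary of T1: V = 240.00 × 1262/743 = 407.64 V.
Secondary of T2: V = 407.64 × 338/1098 = 125.49 V.
I_load = 125.49/9.85 = 12.740 A, so P_out = 125.49 × 12.740 = 1598.7 W.
All ideal ⇒ P_in = P_out, so I_supply = 1598.7/240 = 6.66 A.

I_supply ≈ 6.66 A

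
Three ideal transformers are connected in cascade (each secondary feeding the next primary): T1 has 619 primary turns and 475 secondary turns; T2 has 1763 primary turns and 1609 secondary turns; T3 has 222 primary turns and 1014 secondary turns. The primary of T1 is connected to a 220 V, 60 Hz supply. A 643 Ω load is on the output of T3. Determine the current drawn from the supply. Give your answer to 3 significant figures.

After T1: V = 220.00 × 475/619 = 168.82 V.
After T2: V = 168.82 × 1609/1763 = 154.07 V.
After T3: V = 154.07 × 1014/222 = 703.74 V.
I_load = 703.74/643 = 1.0945 A, so P_out = 703.74 × 1.0945 = 770.23 W.
All ideal ⇒ P_in = P_out, so I_supply = 770.23/220 = 3.50 A.

I_supply ≈ 3.50 A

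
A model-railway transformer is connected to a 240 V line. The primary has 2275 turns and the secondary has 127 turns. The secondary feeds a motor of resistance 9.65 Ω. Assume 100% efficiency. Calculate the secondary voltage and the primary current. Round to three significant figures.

V_s ≈ 13.4 V, I_p ≈ 0.0775 A

V_s = V_p × N_s/N_p = 240 × 127/2275 = 13.398 V.
I_s = V_s/R = 13.398/9.65 = 1.3884 A.
I_p = I_s × N_s/N_p = 1.3884 × 127/2275 = 0.0775 A.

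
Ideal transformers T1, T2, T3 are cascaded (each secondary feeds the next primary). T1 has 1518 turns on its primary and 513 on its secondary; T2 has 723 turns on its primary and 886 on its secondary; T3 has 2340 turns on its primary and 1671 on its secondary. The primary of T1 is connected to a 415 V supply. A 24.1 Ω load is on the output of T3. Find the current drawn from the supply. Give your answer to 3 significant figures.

After T1: V = 415.00 × 513/1518 = 140.25 V.
After T2: V = 140.25 × 886/723 = 171.87 V.
After T3: V = 171.87 × 1671/2340 = 122.73 V.
I_load = 122.73/24.1 = 5.0925 A, so P_out = 122.73 × 5.0925 = 625.00 W.
All ideal ⇒ P_in = P_out, so I_supply = 625.00/415 = 1.51 A.

I_supply ≈ 1.51 A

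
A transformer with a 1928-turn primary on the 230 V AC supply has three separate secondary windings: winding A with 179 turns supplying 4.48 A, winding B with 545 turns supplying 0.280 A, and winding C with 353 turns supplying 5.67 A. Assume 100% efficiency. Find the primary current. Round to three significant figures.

V_A = 230 × 179/1928 = 21.354 V; V_B = 230 × 545/1928 = 65.016 V; V_C = 230 × 353/1928 = 42.111 V.
P_out = V_A I_A + V_B I_B + V_C I_C = 21.354×4.48 + 65.016×0.280 + 42.111×5.67 = 95.665 + 18.204 + 238.77 = 352.64 W.
Ideal ⇒ P_in = P_out, so I_p = P_out/V_p = 352.64/230 = 1.53 A.

I_p ≈ 1.53 A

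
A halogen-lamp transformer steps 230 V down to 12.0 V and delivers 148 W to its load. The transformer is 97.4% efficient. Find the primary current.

P_in = P_out/η = 148/0.974 = 151.95 W.
I_p = P_in/V_p = 151.95/230 = 0.661 A.

I_p ≈ 0.661 A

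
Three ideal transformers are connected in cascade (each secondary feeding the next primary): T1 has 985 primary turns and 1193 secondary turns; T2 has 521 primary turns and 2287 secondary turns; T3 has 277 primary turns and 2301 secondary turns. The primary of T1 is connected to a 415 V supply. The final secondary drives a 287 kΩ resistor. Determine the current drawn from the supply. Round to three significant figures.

I_supply ≈ 2.82 A

After T1: V = 415.00 × 1193/985 = 502.63 V.
After T2: V = 502.63 × 2287/521 = 2206.4 V.
After T3: V = 2206.4 × 2301/277 = 18328 V.
I_load = 18328/287000 = 0.063861 A, so P_out = 18328 × 0.063861 = 1170.5 W.
All ideal ⇒ P_in = P_out, so I_supply = 1170.5/415 = 2.82 A.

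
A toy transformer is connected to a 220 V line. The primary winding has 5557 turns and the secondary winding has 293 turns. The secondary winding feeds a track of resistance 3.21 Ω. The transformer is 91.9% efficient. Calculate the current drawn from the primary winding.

I_p ≈ 0.207 A

V_s = 220 × 293/5557 = 11.600 V.
I_s = V_s/R = 11.600/3.21 = 3.6136 A.
P_out = V_s I_s = 11.600 × 3.6136 = 41.917 W.
P_in = P_out/η = 41.917/0.919 = 45.612 W.
I_p = P_in/V_p = 45.612/220 = 0.207 A.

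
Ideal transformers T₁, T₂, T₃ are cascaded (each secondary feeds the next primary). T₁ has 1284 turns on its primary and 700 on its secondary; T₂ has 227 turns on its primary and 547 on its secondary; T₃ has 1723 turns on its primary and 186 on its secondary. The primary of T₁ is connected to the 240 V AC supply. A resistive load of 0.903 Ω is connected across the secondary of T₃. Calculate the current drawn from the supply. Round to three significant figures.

After T₁: V = 240.00 × 700/1284 = 130.84 V.
After T₂: V = 130.84 × 547/227 = 315.29 V.
After T₃: V = 315.29 × 186/1723 = 34.036 V.
I_load = 34.036/0.903 = 37.692 A, so P_out = 34.036 × 37.692 = 1282.9 W.
All ideal ⇒ P_in = P_out, so I_supply = 1282.9/240 = 5.35 A.

I_supply ≈ 5.35 A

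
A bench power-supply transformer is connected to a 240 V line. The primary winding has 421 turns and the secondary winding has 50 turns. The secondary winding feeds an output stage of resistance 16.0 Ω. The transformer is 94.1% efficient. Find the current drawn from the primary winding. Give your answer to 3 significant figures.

I_p ≈ 0.225 A

V_s = 240 × 50/421 = 28.504 V.
I_s = V_s/R = 28.504/16.0 = 1.7815 A.
P_out = V_s I_s = 28.504 × 1.7815 = 50.778 W.
P_in = P_out/η = 50.778/0.941 = 53.962 W.
I_p = P_in/V_p = 53.962/240 = 0.225 A.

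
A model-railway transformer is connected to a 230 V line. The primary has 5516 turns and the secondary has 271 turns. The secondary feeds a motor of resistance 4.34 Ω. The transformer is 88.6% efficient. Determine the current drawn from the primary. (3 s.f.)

I_p ≈ 0.144 A

V_s = 230 × 271/5516 = 11.300 V.
I_s = V_s/R = 11.300/4.34 = 2.6037 A.
P_out = V_s I_s = 11.300 × 2.6037 = 29.421 W.
P_in = P_out/η = 29.421/0.886 = 33.206 W.
I_p = P_in/V_p = 33.206/230 = 0.144 A.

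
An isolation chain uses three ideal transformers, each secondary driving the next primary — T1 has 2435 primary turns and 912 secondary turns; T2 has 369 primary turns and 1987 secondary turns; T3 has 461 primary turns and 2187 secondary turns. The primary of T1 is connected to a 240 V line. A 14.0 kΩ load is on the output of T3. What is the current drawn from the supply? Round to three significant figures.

Secondary of T1: V = 240.00 × 912/2435 = 89.889 V.
Secondary of T2: V = 89.889 × 1987/369 = 484.04 V.
Secondary of T3: V = 484.04 × 2187/461 = 2296.3 V.
I_load = 2296.3/14000 = 0.16402 A, so P_out = 2296.3 × 0.16402 = 376.64 W.
All ideal ⇒ P_in = P_out, so I_supply = 376.64/240 = 1.57 A.

I_supply ≈ 1.57 A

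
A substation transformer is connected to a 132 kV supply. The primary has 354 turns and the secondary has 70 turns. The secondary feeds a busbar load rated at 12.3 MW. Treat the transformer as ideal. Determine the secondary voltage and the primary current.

V_s = V_p × N_s/N_p = 132000 × 70/354 = 26102 V.
I_s = P/V_s = 1.23×10^7/26102 = 471.23 A.
I_p = I_s × N_s/N_p = 471.23 × 70/354 = 93.2 A.

V_s ≈ 26100 V, I_p ≈ 93.2 A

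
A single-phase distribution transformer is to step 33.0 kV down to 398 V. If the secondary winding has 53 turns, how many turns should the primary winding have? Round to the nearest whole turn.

N_p/N_s = V_p/V_s, so N_p = 53 × 33000/398 = 4394.5 ≈ 4394 turns.

N_p = 4394 turns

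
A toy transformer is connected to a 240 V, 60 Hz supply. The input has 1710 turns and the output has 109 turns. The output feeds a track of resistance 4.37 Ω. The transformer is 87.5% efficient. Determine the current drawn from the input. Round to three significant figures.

V_out = 240 × 109/1710 = 15.298 V.
I_out = V_out/R = 15.298/4.37 = 3.5007 A.
P_out = V_out I_out = 15.298 × 3.5007 = 53.555 W.
P_in = P_out/η = 53.555/0.875 = 61.206 W.
I_in = P_in/V_in = 61.206/240 = 0.255 A.

I_in ≈ 0.255 A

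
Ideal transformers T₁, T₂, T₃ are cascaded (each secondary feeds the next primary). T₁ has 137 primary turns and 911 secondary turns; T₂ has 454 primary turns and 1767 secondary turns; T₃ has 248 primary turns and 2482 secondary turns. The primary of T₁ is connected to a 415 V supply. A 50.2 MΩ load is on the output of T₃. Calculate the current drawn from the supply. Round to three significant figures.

I_supply ≈ 0.555 A

After T₁: V = 415.00 × 911/137 = 2759.6 V.
After T₂: V = 2759.6 × 1767/454 = 10741 V.
After T₃: V = 10741 × 2482/248 = 107490 V.
I_load = 107490/(5.02×10^7) = 0.0021413 A, so P_out = 107490 × 0.0021413 = 230.17 W.
All ideal ⇒ P_in = P_out, so I_supply = 230.17/415 = 0.555 A.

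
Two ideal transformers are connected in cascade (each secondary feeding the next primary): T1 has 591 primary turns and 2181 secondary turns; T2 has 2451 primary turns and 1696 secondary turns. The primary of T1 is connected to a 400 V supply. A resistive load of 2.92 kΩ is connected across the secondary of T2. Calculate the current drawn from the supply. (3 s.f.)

I_supply ≈ 0.893 A

After T1: V = 400.00 × 2181/591 = 1476.1 V.
After T2: V = 1476.1 × 1696/2451 = 1021.4 V.
I_load = 1021.4/2920 = 0.34981 A, so P_out = 1021.4 × 0.34981 = 357.30 W.
All ideal ⇒ P_in = P_out, so I_supply = 357.30/400 = 0.893 A.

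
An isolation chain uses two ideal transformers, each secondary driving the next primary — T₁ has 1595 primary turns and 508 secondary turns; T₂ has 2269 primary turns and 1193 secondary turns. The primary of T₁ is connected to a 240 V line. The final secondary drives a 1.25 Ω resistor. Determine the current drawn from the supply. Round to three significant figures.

After T₁: V = 240.00 × 508/1595 = 76.439 V.
After T₂: V = 76.439 × 1193/2269 = 40.190 V.
I_load = 40.190/1.25 = 32.152 A, so P_out = 40.190 × 32.152 = 1292.2 W.
All ideal ⇒ P_in = P_out, so I_supply = 1292.2/240 = 5.38 A.

I_supply ≈ 5.38 A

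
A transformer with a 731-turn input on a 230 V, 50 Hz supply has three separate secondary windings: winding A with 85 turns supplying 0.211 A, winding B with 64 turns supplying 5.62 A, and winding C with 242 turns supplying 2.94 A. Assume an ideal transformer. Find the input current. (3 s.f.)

I_in ≈ 1.49 A

V_A = 230 × 85/731 = 26.744 V; V_B = 230 × 64/731 = 20.137 V; V_C = 230 × 242/731 = 76.142 V.
P_out = V_A I_A + V_B I_B + V_C I_C = 26.744×0.211 + 20.137×5.62 + 76.142×2.94 = 5.6430 + 113.17 + 223.86 = 342.67 W.
Ideal ⇒ P_in = P_out, so I_in = P_out/V_in = 342.67/230 = 1.49 A.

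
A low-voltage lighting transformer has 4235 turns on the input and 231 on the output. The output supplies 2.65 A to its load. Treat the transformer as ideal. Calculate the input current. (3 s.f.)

I_in ≈ 0.145 A

For an ideal transformer I_in/I_out = N_out/N_in, so I_in = 2.65 × 231/4235 = 0.145 A.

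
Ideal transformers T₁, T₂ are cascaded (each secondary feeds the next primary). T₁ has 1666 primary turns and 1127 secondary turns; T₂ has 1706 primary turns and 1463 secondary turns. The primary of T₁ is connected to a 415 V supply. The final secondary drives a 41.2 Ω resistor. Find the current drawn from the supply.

After T₁: V = 415.00 × 1127/1666 = 280.74 V.
After T₂: V = 280.74 × 1463/1706 = 240.75 V.
I_load = 240.75/41.2 = 5.8434 A, so P_out = 240.75 × 5.8434 = 1406.8 W.
All ideal ⇒ P_in = P_out, so I_supply = 1406.8/415 = 3.39 A.

I_supply ≈ 3.39 A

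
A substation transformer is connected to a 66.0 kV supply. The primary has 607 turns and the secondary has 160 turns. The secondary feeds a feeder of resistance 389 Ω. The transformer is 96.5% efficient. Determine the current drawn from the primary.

I_p ≈ 12.2 A

V_s = 66000 × 160/607 = 17397 V.
I_s = V_s/R = 17397/389 = 44.722 A.
P_out = V_s I_s = 17397 × 44.722 = 778040 W.
P_in = P_out/η = 778040/0.965 = 806260 W.
I_p = P_in/V_p = 806260/66000 = 12.2 A.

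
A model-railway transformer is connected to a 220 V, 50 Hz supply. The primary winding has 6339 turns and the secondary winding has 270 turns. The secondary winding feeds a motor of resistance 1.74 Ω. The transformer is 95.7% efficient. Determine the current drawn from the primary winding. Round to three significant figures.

I_p ≈ 0.240 A

V_s = 220 × 270/6339 = 9.3706 V.
I_s = V_s/R = 9.3706/1.74 = 5.3854 A.
P_out = V_s I_s = 9.3706 × 5.3854 = 50.464 W.
P_in = P_out/η = 50.464/0.957 = 52.732 W.
I_p = P_in/V_p = 52.732/220 = 0.240 A.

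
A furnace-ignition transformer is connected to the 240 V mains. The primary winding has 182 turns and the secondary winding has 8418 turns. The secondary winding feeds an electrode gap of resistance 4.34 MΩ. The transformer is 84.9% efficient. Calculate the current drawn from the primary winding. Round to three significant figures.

I_p ≈ 0.139 A

V_s = 240 × 8418/182 = 11101 V.
I_s = V_s/R = 11101/(4.34×10^6) = 0.0025578 A.
P_out = V_s I_s = 11101 × 0.0025578 = 28.393 W.
P_in = P_out/η = 28.393/0.849 = 33.443 W.
I_p = P_in/V_p = 33.443/240 = 0.139 A.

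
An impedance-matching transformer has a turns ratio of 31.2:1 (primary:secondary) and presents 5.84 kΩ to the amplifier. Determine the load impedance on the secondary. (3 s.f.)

Z_s ≈ 6.00 Ω

Z_s = Z_p/(N_p/N_s)² = 5840/31.2² = 6.00 Ω.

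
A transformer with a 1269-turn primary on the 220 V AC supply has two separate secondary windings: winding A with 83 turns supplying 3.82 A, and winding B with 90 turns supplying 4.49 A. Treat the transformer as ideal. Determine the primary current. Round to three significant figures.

I_p ≈ 0.568 A

V_A = 220 × 83/1269 = 14.389 V; V_B = 220 × 90/1269 = 15.603 V.
P_out = V_A I_A + V_B I_B = 14.389×3.82 + 15.603×4.49 = 54.967 + 70.057 = 125.02 W.
Ideal ⇒ P_in = P_out, so I_p = P_out/V_p = 125.02/220 = 0.568 A.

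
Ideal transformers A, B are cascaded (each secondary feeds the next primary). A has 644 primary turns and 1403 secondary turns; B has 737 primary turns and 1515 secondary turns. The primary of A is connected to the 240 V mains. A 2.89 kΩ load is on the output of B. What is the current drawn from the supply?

After A: V = 240.00 × 1403/644 = 522.86 V.
After B: V = 522.86 × 1515/737 = 1074.8 V.
I_load = 1074.8/2890 = 0.37190 A, so P_out = 1074.8 × 0.37190 = 399.72 W.
All ideal ⇒ P_in = P_out, so I_supply = 399.72/240 = 1.67 A.

I_supply ≈ 1.67 A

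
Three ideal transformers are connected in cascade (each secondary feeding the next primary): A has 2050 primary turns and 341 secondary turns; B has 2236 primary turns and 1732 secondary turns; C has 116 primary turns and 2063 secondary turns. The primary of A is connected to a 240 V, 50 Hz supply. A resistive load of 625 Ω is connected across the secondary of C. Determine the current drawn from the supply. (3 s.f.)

Secondary of A: V = 240.00 × 341/2050 = 39.922 V.
Secondary of B: V = 39.922 × 1732/2236 = 30.923 V.
Secondary of C: V = 30.923 × 2063/116 = 549.96 V.
I_load = 549.96/625 = 0.87993 A, so P_out = 549.96 × 0.87993 = 483.93 W.
All ideal ⇒ P_in = P_out, so I_supply = 483.93/240 = 2.02 A.

I_supply ≈ 2.02 A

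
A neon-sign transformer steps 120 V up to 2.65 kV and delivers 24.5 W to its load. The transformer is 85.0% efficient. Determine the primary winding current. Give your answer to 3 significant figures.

I_p ≈ 0.240 A

P_in = P_out/η = 24.5/0.850 = 28.824 W.
I_p = P_in/V_p = 28.824/120 = 0.240 A.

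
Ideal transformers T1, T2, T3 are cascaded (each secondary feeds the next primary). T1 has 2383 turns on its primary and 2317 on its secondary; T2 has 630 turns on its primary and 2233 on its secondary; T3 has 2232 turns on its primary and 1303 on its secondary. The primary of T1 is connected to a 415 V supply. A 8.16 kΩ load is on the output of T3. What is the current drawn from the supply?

Secondary of T1: V = 415.00 × 2317/2383 = 403.51 V.
Secondary of T2: V = 403.51 × 2233/630 = 1430.2 V.
Secondary of T3: V = 1430.2 × 1303/2232 = 834.93 V.
I_load = 834.93/8160 = 0.10232 A, so P_out = 834.93 × 0.10232 = 85.429 W.
All ideal ⇒ P_in = P_out, so I_supply = 85.429/415 = 0.206 A.

I_supply ≈ 0.206 A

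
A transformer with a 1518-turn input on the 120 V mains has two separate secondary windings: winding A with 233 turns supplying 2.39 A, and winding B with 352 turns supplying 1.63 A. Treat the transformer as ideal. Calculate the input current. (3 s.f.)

V_A = 120 × 233/1518 = 18.419 V; V_B = 120 × 352/1518 = 27.826 V.
P_out = V_A I_A + V_B I_B = 18.419×2.39 + 27.826×1.63 = 44.021 + 45.357 = 89.378 W.
Ideal ⇒ P_in = P_out, so I_in = P_out/V_in = 89.378/120 = 0.745 A.

I_in ≈ 0.745 A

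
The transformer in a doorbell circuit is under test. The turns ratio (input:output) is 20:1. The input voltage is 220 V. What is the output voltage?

V_out ≈ 11.0 V

V_out/V_in = N_out/N_in, so V_out = 220 × 1/20 = 11.0 V.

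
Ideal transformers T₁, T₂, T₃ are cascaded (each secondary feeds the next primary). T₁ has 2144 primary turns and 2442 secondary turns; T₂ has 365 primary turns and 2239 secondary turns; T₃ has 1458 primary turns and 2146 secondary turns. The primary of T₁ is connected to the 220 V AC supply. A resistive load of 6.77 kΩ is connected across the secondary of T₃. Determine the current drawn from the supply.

Secondary of T₁: V = 220.00 × 2442/2144 = 250.58 V.
Secondary of T₂: V = 250.58 × 2239/365 = 1537.1 V.
Secondary of T₃: V = 1537.1 × 2146/1458 = 2262.4 V.
I_load = 2262.4/6770 = 0.33419 A, so P_out = 2262.4 × 0.33419 = 756.08 W.
All ideal ⇒ P_in = P_out, so I_supply = 756.08/220 = 3.44 A.

I_supply ≈ 3.44 A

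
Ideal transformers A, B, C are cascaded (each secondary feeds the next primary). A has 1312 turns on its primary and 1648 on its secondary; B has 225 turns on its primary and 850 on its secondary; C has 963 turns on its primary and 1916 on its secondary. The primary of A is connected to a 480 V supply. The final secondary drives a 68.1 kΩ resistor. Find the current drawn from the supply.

I_supply ≈ 0.628 A

Secondary of A: V = 480.00 × 1648/1312 = 602.93 V.
Secondary of B: V = 602.93 × 850/225 = 2277.7 V.
Secondary of C: V = 2277.7 × 1916/963 = 4531.8 V.
I_load = 4531.8/68100 = 0.066546 A, so P_out = 4531.8 × 0.066546 = 301.57 W.
All ideal ⇒ P_in = P_out, so I_supply = 301.57/480 = 0.628 A.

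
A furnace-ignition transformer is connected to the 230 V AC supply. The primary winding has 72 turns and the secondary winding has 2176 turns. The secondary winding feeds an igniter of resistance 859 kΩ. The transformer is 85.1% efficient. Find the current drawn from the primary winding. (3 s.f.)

I_p ≈ 0.287 A

V_s = 230 × 2176/72 = 6951.1 V.
I_s = V_s/R = 6951.1/859000 = 0.0080921 A.
P_out = V_s I_s = 6951.1 × 0.0080921 = 56.249 W.
P_in = P_out/η = 56.249/0.851 = 66.098 W.
I_p = P_in/V_p = 66.098/230 = 0.287 A.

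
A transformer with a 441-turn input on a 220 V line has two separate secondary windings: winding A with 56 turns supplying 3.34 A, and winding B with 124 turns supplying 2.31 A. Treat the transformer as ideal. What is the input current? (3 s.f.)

V_A = 220 × 56/441 = 27.937 V; V_B = 220 × 124/441 = 61.859 V.
P_out = V_A I_A + V_B I_B = 27.937×3.34 + 61.859×2.31 = 93.308 + 142.90 = 236.20 W.
Ideal ⇒ P_in = P_out, so I_in = P_out/V_in = 236.20/220 = 1.07 A.

I_in ≈ 1.07 A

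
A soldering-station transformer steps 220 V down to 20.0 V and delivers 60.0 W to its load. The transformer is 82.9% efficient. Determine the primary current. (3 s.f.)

I_p ≈ 0.329 A

P_in = P_out/η = 60.0/0.829 = 72.376 W.
I_p = P_in/V_p = 72.376/220 = 0.329 A.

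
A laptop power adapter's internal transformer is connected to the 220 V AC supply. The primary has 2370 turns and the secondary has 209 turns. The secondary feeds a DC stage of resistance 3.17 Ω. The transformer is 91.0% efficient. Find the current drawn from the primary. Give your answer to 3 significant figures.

V_s = 220 × 209/2370 = 19.401 V.
I_s = V_s/R = 19.401/3.17 = 6.1201 A.
P_out = V_s I_s = 19.401 × 6.1201 = 118.74 W.
P_in = P_out/η = 118.74/0.910 = 130.48 W.
I_p = P_in/V_p = 130.48/220 = 0.593 A.

I_p ≈ 0.593 A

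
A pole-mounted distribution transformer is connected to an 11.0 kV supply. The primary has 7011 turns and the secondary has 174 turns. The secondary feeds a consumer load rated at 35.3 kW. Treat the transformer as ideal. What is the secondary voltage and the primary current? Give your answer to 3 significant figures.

V_s = V_p × N_s/N_p = 11000 × 174/7011 = 273.00 V.
I_s = P/V_s = 35300/273.00 = 129.30 A.
I_p = I_s × N_s/N_p = 129.30 × 174/7011 = 3.21 A.

V_s ≈ 273 V, I_p ≈ 3.21 A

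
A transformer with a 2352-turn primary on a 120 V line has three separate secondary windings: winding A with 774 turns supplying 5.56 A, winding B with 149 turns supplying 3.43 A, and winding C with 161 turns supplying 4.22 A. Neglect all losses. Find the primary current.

V_A = 120 × 774/2352 = 39.490 V; V_B = 120 × 149/2352 = 7.6020 V; V_C = 120 × 161/2352 = 8.2143 V.
P_out = V_A I_A + V_B I_B + V_C I_C = 39.490×5.56 + 7.6020×3.43 + 8.2143×4.22 = 219.56 + 26.075 + 34.664 = 280.30 W.
Ideal ⇒ P_in = P_out, so I_p = P_out/V_p = 280.30/120 = 2.34 A.

I_p ≈ 2.34 A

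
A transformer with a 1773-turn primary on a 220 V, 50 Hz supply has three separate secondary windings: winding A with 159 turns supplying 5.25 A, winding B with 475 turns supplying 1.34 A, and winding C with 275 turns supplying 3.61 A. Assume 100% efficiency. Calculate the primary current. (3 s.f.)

I_p ≈ 1.39 A

V_A = 220 × 159/1773 = 19.729 V; V_B = 220 × 475/1773 = 58.940 V; V_C = 220 × 275/1773 = 34.123 V.
P_out = V_A I_A + V_B I_B + V_C I_C = 19.729×5.25 + 58.940×1.34 + 34.123×3.61 = 103.58 + 78.979 + 123.18 = 305.74 W.
Ideal ⇒ P_in = P_out, so I_p = P_out/V_p = 305.74/220 = 1.39 A.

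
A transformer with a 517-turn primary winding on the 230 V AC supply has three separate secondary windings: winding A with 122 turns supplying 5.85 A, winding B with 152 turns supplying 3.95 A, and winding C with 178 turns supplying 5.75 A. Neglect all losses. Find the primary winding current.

I_p ≈ 4.52 A

V_A = 230 × 122/517 = 54.275 V; V_B = 230 × 152/517 = 67.621 V; V_C = 230 × 178/517 = 79.188 V.
P_out = V_A I_A + V_B I_B + V_C I_C = 54.275×5.85 + 67.621×3.95 + 79.188×5.75 = 317.51 + 267.10 + 455.33 = 1039.9 W.
Ideal ⇒ P_in = P_out, so I_p = P_out/V_p = 1039.9/230 = 4.52 A.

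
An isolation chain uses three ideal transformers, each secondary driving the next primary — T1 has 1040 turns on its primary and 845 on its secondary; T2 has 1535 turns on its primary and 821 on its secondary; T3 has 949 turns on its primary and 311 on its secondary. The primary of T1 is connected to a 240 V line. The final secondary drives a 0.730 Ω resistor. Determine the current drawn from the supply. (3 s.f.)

I_supply ≈ 6.67 A

Secondary of T1: V = 240.00 × 845/1040 = 195.00 V.
Secondary of T2: V = 195.00 × 821/1535 = 104.30 V.
Secondary of T3: V = 104.30 × 311/949 = 34.179 V.
I_load = 34.179/0.730 = 46.821 A, so P_out = 34.179 × 46.821 = 1600.3 W.
All ideal ⇒ P_in = P_out, so I_supply = 1600.3/240 = 6.67 A.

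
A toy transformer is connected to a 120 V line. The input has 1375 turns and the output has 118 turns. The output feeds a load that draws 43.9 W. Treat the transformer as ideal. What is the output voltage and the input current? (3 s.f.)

V_out = V_in × N_out/N_in = 120 × 118/1375 = 10.298 V.
I_out = P/V_out = 43.9/10.298 = 4.2629 A.
I_in = I_out × N_out/N_in = 4.2629 × 118/1375 = 0.366 A.

V_out ≈ 10.3 V, I_in ≈ 0.366 A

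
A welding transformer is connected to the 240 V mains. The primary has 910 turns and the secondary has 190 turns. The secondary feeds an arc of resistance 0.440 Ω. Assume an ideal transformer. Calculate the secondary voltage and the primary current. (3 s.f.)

V_s ≈ 50.1 V, I_p ≈ 23.8 A

V_s = V_p × N_s/N_p = 240 × 190/910 = 50.110 V.
I_s = V_s/R = 50.110/0.440 = 113.89 A.
I_p = I_s × N_s/N_p = 113.89 × 190/910 = 23.8 A.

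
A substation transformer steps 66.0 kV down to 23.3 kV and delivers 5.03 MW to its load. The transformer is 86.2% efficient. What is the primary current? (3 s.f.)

I_p ≈ 88.4 A

P_in = P_out/η = 5.03×10^6/0.862 = 5.8353×10^6 W.
I_p = P_in/V_p = 5.8353×10^6/66000 = 88.4 A.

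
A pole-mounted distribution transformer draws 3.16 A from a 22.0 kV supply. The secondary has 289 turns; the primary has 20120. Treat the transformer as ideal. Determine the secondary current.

I_s ≈ 220 A

I_s/I_p = N_p/N_s, so I_s = 3.16 × 20120/289 = 220 A.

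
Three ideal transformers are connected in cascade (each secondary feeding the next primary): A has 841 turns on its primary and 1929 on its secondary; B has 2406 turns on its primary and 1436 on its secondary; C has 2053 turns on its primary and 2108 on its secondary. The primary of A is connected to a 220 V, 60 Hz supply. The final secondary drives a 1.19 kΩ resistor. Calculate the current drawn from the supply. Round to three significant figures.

After A: V = 220.00 × 1929/841 = 504.61 V.
After B: V = 504.61 × 1436/2406 = 301.17 V.
After C: V = 301.17 × 2108/2053 = 309.24 V.
I_load = 309.24/1190 = 0.25987 A, so P_out = 309.24 × 0.25987 = 80.362 W.
All ideal ⇒ P_in = P_out, so I_supply = 80.362/220 = 0.365 A.

I_supply ≈ 0.365 A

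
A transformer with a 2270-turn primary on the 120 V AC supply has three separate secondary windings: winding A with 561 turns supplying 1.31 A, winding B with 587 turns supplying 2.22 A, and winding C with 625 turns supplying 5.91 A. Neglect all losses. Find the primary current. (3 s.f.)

V_A = 120 × 561/2270 = 29.656 V; V_B = 120 × 587/2270 = 31.031 V; V_C = 120 × 625/2270 = 33.040 V.
P_out = V_A I_A + V_B I_B + V_C I_C = 29.656×1.31 + 31.031×2.22 + 33.040×5.91 = 38.850 + 68.888 + 195.26 = 303.00 W.
Ideal ⇒ P_in = P_out, so I_p = P_out/V_p = 303.00/120 = 2.53 A.

I_p ≈ 2.53 A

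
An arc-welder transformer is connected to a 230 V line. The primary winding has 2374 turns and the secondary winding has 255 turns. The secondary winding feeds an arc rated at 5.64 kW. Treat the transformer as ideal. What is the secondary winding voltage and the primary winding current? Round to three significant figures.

V_s ≈ 24.7 V, I_p ≈ 24.5 A

V_s = V_p × N_s/N_p = 230 × 255/2374 = 24.705 V.
I_s = P/V_s = 5640/24.705 = 228.29 A.
I_p = I_s × N_s/N_p = 228.29 × 255/2374 = 24.5 A.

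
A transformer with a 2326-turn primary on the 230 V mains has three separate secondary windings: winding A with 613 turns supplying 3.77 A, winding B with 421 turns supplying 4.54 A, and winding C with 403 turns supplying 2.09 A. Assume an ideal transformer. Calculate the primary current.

I_p ≈ 2.18 A

V_A = 230 × 613/2326 = 60.615 V; V_B = 230 × 421/2326 = 41.629 V; V_C = 230 × 403/2326 = 39.850 V.
P_out = V_A I_A + V_B I_B + V_C I_C = 60.615×3.77 + 41.629×4.54 + 39.850×2.09 = 228.52 + 189.00 + 83.286 = 500.80 W.
Ideal ⇒ P_in = P_out, so I_p = P_out/V_p = 500.80/230 = 2.18 A.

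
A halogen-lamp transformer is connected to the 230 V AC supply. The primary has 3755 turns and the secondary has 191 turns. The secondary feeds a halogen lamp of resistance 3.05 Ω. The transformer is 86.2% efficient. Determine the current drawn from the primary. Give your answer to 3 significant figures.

V_s = 230 × 191/3755 = 11.699 V.
I_s = V_s/R = 11.699/3.05 = 3.8358 A.
P_out = V_s I_s = 11.699 × 3.8358 = 44.875 W.
P_in = P_out/η = 44.875/0.862 = 52.059 W.
I_p = P_in/V_p = 52.059/230 = 0.226 A.

I_p ≈ 0.226 A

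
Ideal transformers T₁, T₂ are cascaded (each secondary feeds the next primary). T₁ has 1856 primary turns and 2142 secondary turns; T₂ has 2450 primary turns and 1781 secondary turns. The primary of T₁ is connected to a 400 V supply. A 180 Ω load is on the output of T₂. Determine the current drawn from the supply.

Secondary of T₁: V = 400.00 × 2142/1856 = 461.64 V.
Secondary of T₂: V = 461.64 × 1781/2450 = 335.58 V.
I_load = 335.58/180 = 1.8643 A, so P_out = 335.58 × 1.8643 = 625.64 W.
All ideal ⇒ P_in = P_out, so I_supply = 625.64/400 = 1.56 A.

I_supply ≈ 1.56 A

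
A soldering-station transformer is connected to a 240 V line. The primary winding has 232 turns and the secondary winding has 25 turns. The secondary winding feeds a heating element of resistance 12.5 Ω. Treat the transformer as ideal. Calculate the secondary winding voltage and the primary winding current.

V_s ≈ 25.9 V, I_p ≈ 0.223 A

V_s = V_p × N_s/N_p = 240 × 25/232 = 25.862 V.
I_s = V_s/R = 25.862/12.5 = 2.0690 A.
I_p = I_s × N_s/N_p = 2.0690 × 25/232 = 0.223 A.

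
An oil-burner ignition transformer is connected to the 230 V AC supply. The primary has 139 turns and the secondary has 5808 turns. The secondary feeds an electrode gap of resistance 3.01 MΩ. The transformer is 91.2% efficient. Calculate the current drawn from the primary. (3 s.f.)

I_p ≈ 0.146 A

V_s = 230 × 5808/139 = 9610.4 V.
I_s = V_s/R = 9610.4/(3.01×10^6) = 0.0031928 A.
P_out = V_s I_s = 9610.4 × 0.0031928 = 30.684 W.
P_in = P_out/η = 30.684/0.912 = 33.645 W.
I_p = P_in/V_p = 33.645/230 = 0.146 A.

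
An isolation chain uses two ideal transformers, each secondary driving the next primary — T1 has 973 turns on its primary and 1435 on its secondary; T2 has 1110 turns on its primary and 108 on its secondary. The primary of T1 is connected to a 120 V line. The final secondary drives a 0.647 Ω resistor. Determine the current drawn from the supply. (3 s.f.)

I_supply ≈ 3.82 A

Secondary of T1: V = 120.00 × 1435/973 = 176.98 V.
Secondary of T2: V = 176.98 × 108/1110 = 17.220 V.
I_load = 17.220/0.647 = 26.614 A, so P_out = 17.220 × 26.614 = 458.29 W.
All ideal ⇒ P_in = P_out, so I_supply = 458.29/120 = 3.82 A.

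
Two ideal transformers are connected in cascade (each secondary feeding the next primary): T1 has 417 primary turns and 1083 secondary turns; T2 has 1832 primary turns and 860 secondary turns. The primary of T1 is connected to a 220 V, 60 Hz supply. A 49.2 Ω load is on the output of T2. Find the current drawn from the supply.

After T1: V = 220.00 × 1083/417 = 571.37 V.
After T2: V = 571.37 × 860/1832 = 268.22 V.
I_load = 268.22/49.2 = 5.4516 A, so P_out = 268.22 × 5.4516 = 1462.2 W.
All ideal ⇒ P_in = P_out, so I_supply = 1462.2/220 = 6.65 A.

I_supply ≈ 6.65 A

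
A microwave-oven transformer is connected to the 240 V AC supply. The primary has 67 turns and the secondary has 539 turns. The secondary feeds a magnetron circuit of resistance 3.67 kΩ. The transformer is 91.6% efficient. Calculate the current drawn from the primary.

I_p ≈ 4.62 A

V_s = 240 × 539/67 = 1930.7 V.
I_s = V_s/R = 1930.7/3670 = 0.52609 A.
P_out = V_s I_s = 1930.7 × 0.52609 = 1015.7 W.
P_in = P_out/η = 1015.7/0.916 = 1108.9 W.
I_p = P_in/V_p = 1108.9/240 = 4.62 A.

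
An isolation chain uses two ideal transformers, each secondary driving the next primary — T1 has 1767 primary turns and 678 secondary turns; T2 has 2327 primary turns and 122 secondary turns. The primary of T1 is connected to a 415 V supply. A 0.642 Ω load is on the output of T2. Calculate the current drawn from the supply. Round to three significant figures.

Secondary of T1: V = 415.00 × 678/1767 = 159.24 V.
Secondary of T2: V = 159.24 × 122/2327 = 8.3484 V.
I_load = 8.3484/0.642 = 13.004 A, so P_out = 8.3484 × 13.004 = 108.56 W.
All ideal ⇒ P_in = P_out, so I_supply = 108.56/415 = 0.262 A.

I_supply ≈ 0.262 A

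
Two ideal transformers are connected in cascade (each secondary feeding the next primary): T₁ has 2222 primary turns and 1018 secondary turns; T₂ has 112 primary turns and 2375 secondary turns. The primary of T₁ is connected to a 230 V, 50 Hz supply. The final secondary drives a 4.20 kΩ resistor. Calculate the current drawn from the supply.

After T₁: V = 230.00 × 1018/2222 = 105.37 V.
After T₂: V = 105.37 × 2375/112 = 2234.5 V.
I_load = 2234.5/4200 = 0.53202 A, so P_out = 2234.5 × 0.53202 = 1188.8 W.
All ideal ⇒ P_in = P_out, so I_supply = 1188.8/230 = 5.17 A.

I_supply ≈ 5.17 A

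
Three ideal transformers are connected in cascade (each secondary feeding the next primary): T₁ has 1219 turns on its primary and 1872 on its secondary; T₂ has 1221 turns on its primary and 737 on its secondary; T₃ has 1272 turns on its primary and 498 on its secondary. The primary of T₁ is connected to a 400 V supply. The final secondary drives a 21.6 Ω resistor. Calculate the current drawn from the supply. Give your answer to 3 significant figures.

I_supply ≈ 2.44 A

Secondary of T₁: V = 400.00 × 1872/1219 = 614.27 V.
Secondary of T₂: V = 614.27 × 737/1221 = 370.78 V.
Secondary of T₃: V = 370.78 × 498/1272 = 145.16 V.
I_load = 145.16/21.6 = 6.7205 A, so P_out = 145.16 × 6.7205 = 975.57 W.
All ideal ⇒ P_in = P_out, so I_supply = 975.57/400 = 2.44 A.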